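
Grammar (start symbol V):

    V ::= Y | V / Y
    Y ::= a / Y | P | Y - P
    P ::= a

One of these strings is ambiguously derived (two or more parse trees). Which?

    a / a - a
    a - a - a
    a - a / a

a / a - a

a / a - a: 3 trees
a - a - a: 1 tree
a - a / a: 1 tree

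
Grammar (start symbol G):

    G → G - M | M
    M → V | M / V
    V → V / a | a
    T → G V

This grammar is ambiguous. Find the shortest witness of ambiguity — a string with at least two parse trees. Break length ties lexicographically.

a / a

length 1: no string has ≥2 trees
length 3: a / a has 2 parse trees

Two derivations of a / a:
  G ⇒ M ⇒ V ⇒ V / a ⇒ a / a
  G ⇒ M ⇒ M / V ⇒ V / V ⇒ a / V ⇒ a / a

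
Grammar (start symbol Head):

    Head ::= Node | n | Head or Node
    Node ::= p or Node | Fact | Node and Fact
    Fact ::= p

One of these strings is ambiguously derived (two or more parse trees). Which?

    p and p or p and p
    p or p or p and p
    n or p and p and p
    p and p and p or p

p or p or p and p

p and p or p and p: 1 tree
p or p or p and p: 7 trees
n or p and p and p: 1 tree
p and p and p or p: 1 tree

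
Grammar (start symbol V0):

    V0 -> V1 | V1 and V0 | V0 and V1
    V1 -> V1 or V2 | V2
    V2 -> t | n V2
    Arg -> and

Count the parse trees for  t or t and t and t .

4

Parse trees for t or t and t and t:
  [V0 [V1 [V1 [V2 t]] or [V2 t]] and [V0 [V1 [V2 t]] and [V0 [V1 [V2 t]]]]]
  [V0 [V1 [V1 [V2 t]] or [V2 t]] and [V0 [V0 [V1 [V2 t]]] and [V1 [V2 t]]]]
  [V0 [V0 [V1 [V1 [V2 t]] or [V2 t]] and [V0 [V1 [V2 t]]]] and [V1 [V2 t]]]
  [V0 [V0 [V0 [V1 [V1 [V2 t]] or [V2 t]]] and [V1 [V2 t]]] and [V1 [V2 t]]]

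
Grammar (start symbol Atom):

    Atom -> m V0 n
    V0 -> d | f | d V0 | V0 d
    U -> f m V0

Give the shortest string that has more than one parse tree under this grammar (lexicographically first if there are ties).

m d d n

length 3: no string has ≥2 trees
length 4: m d d n has 2 parse trees

Two derivations of m d d n:
  Atom ⇒ m V0 n ⇒ m d V0 n ⇒ m d d n
  Atom ⇒ m V0 n ⇒ m V0 d n ⇒ m d d n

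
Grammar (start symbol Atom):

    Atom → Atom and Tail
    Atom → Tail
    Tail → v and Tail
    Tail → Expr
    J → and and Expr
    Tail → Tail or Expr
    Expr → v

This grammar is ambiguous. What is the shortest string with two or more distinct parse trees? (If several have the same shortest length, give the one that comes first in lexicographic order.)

length 1: no string has ≥2 trees
length 3: v and v has 2 parse trees

Two derivations of v and v:
  Atom ⇒ Atom and Tail ⇒ Tail and Tail ⇒ Expr and Tail ⇒ v and Tail ⇒ v and Expr ⇒ v and v
  Atom ⇒ Tail ⇒ v and Tail ⇒ v and Expr ⇒ v and v

v and v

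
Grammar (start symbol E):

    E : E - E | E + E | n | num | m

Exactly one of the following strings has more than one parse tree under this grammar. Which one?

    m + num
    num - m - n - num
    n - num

m + num: 1 tree
num - m - n - num: 5 trees
n - num: 1 tree

num - m - n - num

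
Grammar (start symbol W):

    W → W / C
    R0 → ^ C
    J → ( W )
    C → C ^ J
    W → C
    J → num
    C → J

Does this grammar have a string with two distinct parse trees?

Only W, C, J are reachable from W; ignoring the rest: The grammar is stratified — W handles '/' (left-recursive), C handles '^', J atoms. Each operator has a fixed associativity and precedence level, so every string has one parse.

Unambiguous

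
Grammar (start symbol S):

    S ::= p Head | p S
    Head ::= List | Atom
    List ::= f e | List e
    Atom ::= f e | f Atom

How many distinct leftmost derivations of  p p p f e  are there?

Parse trees for p p p f e:
  [S p [S p [S p [Head [List f e]]]]]
  [S p [S p [S p [Head [Atom f e]]]]]

2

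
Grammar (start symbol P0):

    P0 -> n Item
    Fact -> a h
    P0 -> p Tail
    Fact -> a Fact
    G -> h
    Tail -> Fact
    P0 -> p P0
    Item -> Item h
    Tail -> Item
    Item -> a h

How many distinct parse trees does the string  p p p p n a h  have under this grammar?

Parse trees for p p p p n a h:
  [P0 p [P0 p [P0 p [P0 p [P0 n [Item a h]]]]]]

1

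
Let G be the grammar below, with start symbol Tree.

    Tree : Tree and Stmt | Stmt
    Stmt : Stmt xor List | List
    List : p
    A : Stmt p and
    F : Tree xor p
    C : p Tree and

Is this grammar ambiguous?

Only Tree, Stmt, List are reachable from Tree; ignoring the rest: This is a standard precedence ladder (Tree over Stmt over List), with each level left-recursive on its own operator ('and' at Tree, 'xor' at Stmt). That structure is LR(1), hence unambiguous.

Unambiguous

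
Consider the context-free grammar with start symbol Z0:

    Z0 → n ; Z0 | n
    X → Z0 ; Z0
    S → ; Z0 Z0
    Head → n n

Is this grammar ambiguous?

(X, S, Head are unreachable from Z0, so their rules don't affect L(Z0).) Right-recursive list with a separator: after each atom, whether the separator follows determines the rule. One parse per string.

Unambiguous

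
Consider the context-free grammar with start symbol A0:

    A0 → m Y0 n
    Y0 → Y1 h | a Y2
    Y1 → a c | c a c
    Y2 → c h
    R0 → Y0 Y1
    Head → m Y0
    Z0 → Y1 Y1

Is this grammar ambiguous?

Ambiguous

Witness: m a c h n

Derivation 1: A0 ⇒ m Y0 n ⇒ m Y1 h n ⇒ m a c h n
Derivation 2: A0 ⇒ m Y0 n ⇒ m a Y2 n ⇒ m a c h n

Two distinct leftmost derivations for the same string.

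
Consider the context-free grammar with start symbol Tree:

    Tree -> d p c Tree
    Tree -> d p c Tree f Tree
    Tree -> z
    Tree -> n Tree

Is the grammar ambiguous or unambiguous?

Witness: d p c d p c z f z

Derivation 1: Tree ⇒ d p c Tree ⇒ d p c d p c Tree f Tree ⇒ d p c d p c z f Tree ⇒ d p c d p c z f z
Derivation 2: Tree ⇒ d p c Tree f Tree ⇒ d p c d p c Tree f Tree ⇒ d p c d p c z f Tree ⇒ d p c d p c z f z

Two distinct leftmost derivations for the same string.

Ambiguous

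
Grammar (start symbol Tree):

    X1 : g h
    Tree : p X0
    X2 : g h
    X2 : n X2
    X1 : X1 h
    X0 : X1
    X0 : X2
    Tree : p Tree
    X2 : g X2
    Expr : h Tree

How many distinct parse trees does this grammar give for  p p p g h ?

Parse trees for p p p g h:
  [Tree p [Tree p [Tree p [X0 [X1 g h]]]]]
  [Tree p [Tree p [Tree p [X0 [X2 g h]]]]]

2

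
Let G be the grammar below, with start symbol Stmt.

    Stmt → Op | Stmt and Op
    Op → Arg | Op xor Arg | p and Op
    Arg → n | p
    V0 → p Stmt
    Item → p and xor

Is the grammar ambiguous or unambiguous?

Ambiguous

Witness: p and n

Derivation 1: Stmt ⇒ Op ⇒ p and Op ⇒ p and Arg ⇒ p and n
Derivation 2: Stmt ⇒ Stmt and Op ⇒ Op and Op ⇒ Arg and Op ⇒ p and Op ⇒ p and Arg ⇒ p and n

Two distinct leftmost derivations for the same string.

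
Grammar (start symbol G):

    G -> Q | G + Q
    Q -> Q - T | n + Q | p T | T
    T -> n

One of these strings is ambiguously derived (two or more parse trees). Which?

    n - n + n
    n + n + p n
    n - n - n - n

n - n + n: 1 tree
n + n + p n: 4 trees
n - n - n - n: 1 tree

n + n + p n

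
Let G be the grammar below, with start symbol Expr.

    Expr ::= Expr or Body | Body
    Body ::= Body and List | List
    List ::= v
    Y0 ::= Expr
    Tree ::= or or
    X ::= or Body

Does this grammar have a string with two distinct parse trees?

(Y0, Tree, X are unreachable from Expr, so their rules don't affect L(Expr).) This is a standard precedence ladder (Expr over Body over List), with each level left-recursive on its own operator ('or' at Expr, 'and' at Body). That structure is LR(1), hence unambiguous.

Unambiguous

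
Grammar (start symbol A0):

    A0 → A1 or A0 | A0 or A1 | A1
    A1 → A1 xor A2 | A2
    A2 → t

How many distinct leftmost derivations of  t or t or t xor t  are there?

Parse trees for t or t or t xor t:
  [A0 [A1 [A2 t]] or [A0 [A1 [A2 t]] or [A0 [A1 [A1 [A2 t]] xor [A2 t]]]]]
  [A0 [A1 [A2 t]] or [A0 [A0 [A1 [A2 t]]] or [A1 [A1 [A2 t]] xor [A2 t]]]]
  [A0 [A0 [A1 [A2 t]] or [A0 [A1 [A2 t]]]] or [A1 [A1 [A2 t]] xor [A2 t]]]
  [A0 [A0 [A0 [A1 [A2 t]]] or [A1 [A2 t]]] or [A1 [A1 [A2 t]] xor [A2 t]]]

4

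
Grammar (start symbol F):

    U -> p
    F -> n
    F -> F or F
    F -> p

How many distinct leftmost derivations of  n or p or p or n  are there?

5

Parse trees for n or p or p or n:
  [F [F n] or [F [F p] or [F [F p] or [F n]]]]
  [F [F n] or [F [F [F p] or [F p]] or [F n]]]
  [F [F [F n] or [F p]] or [F [F p] or [F n]]]
  [F [F [F n] or [F [F p] or [F p]]] or [F n]]
  [F [F [F [F n] or [F p]] or [F p]] or [F n]]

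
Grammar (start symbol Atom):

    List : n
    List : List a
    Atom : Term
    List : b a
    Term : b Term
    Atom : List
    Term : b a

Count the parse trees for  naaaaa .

1

Parse trees for naaaaa:
  [Atom [List [List [List [List [List [List n] a] a] a] a] a]]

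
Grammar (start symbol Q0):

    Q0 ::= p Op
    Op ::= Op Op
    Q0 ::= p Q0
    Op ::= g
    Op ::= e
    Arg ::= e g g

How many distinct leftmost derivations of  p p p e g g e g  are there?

14

Parse trees for p p p e g g e g (showing first 6 of 14):
  [Q0 p [Q0 p [Q0 p [Op [Op e] [Op [Op g] [Op [Op g] [Op [Op e] [Op g]]]]]]]]
  [Q0 p [Q0 p [Q0 p [Op [Op e] [Op [Op g] [Op [Op [Op g] [Op e]] [Op g]]]]]]]
  [Q0 p [Q0 p [Q0 p [Op [Op e] [Op [Op [Op g] [Op g]] [Op [Op e] [Op g]]]]]]]
  [Q0 p [Q0 p [Q0 p [Op [Op e] [Op [Op [Op g] [Op [Op g] [Op e]]] [Op g]]]]]]
  [Q0 p [Q0 p [Q0 p [Op [Op e] [Op [Op [Op [Op g] [Op g]] [Op e]] [Op g]]]]]]
  [Q0 p [Q0 p [Q0 p [Op [Op [Op e] [Op g]] [Op [Op g] [Op [Op e] [Op g]]]]]]]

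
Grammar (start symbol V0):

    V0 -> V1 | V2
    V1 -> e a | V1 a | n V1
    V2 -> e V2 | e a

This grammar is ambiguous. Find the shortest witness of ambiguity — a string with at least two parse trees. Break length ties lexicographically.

e a

length 2: e a has 2 parse trees

Two derivations of e a:
  V0 ⇒ V1 ⇒ e a
  V0 ⇒ V2 ⇒ e a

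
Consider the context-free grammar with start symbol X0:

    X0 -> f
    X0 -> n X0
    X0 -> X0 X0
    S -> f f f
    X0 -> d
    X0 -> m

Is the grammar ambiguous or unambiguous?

Ambiguous

Witness: d d d

Derivation 1: X0 ⇒ X0 X0 ⇒ X0 X0 X0 ⇒ d X0 X0 ⇒ d d X0 ⇒ d d d
Derivation 2: X0 ⇒ X0 X0 ⇒ d X0 ⇒ d X0 X0 ⇒ d d X0 ⇒ d d d

Two distinct leftmost derivations for the same string.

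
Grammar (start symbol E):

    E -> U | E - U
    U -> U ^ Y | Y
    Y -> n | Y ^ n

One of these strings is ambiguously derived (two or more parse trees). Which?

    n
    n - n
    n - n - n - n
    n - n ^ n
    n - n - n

n - n ^ n

n: 1 tree
n - n: 1 tree
n - n - n - n: 1 tree
n - n ^ n: 2 trees
n - n - n: 1 tree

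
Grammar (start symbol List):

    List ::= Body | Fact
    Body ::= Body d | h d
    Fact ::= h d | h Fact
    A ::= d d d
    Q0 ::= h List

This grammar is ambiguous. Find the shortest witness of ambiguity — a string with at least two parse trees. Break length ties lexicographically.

length 2: h d has 2 parse trees

Two derivations of h d:
  List ⇒ Body ⇒ h d
  List ⇒ Fact ⇒ h d

h d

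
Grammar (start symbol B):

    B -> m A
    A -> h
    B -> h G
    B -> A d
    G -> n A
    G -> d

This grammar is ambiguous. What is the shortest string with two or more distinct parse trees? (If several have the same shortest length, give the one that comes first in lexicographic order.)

length 2: h d has 2 parse trees

Two derivations of h d:
  B ⇒ h G ⇒ h d
  B ⇒ A d ⇒ h d

h d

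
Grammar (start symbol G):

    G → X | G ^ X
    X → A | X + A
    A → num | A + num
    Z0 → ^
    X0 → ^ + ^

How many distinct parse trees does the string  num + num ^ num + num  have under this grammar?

Parse trees for num + num ^ num + num:
  [G [G [X [A [A num] + num]]] ^ [X [A [A num] + num]]]
  [G [G [X [A [A num] + num]]] ^ [X [X [A num]] + [A num]]]
  [G [G [X [X [A num]] + [A num]]] ^ [X [A [A num] + num]]]
  [G [G [X [X [A num]] + [A num]]] ^ [X [X [A num]] + [A num]]]

4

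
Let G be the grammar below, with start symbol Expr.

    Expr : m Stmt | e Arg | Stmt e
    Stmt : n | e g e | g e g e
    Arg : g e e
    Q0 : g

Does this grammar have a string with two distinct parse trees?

Witness: e g e e

Derivation 1: Expr ⇒ e Arg ⇒ e g e e
Derivation 2: Expr ⇒ Stmt e ⇒ e g e e

Two distinct leftmost derivations for the same string.

Ambiguous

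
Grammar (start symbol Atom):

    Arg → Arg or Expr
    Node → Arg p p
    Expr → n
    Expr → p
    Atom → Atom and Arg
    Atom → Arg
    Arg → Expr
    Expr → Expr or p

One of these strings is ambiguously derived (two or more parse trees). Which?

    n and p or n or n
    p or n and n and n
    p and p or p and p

n and p or n or n: 1 tree
p or n and n and n: 1 tree
p and p or p and p: 2 trees

p and p or p and p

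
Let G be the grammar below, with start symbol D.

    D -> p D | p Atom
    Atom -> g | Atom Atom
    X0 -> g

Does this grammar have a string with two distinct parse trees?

Ambiguous

Witness: p g g g

Derivation 1: D ⇒ p Atom ⇒ p Atom Atom ⇒ p g Atom ⇒ p g Atom Atom ⇒ p g g Atom ⇒ p g g g
Derivation 2: D ⇒ p Atom ⇒ p Atom Atom ⇒ p Atom Atom Atom ⇒ p g Atom Atom ⇒ p g g Atom ⇒ p g g g

Two distinct leftmost derivations for the same string.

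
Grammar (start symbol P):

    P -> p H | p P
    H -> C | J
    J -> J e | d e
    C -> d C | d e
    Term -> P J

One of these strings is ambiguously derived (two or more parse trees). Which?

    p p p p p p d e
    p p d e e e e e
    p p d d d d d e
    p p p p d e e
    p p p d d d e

p p p p p p d e

p p p p p p d e: 2 trees
p p d e e e e e: 1 tree
p p d d d d d e: 1 tree
p p p p d e e: 1 tree
p p p d d d e: 1 tree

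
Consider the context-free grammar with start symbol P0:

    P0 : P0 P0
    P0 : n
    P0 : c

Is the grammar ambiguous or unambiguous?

Witness: c c c

Derivation 1: P0 ⇒ P0 P0 ⇒ P0 P0 P0 ⇒ c P0 P0 ⇒ c c P0 ⇒ c c c
Derivation 2: P0 ⇒ P0 P0 ⇒ c P0 ⇒ c P0 P0 ⇒ c c P0 ⇒ c c c

Two distinct leftmost derivations for the same string.

Ambiguous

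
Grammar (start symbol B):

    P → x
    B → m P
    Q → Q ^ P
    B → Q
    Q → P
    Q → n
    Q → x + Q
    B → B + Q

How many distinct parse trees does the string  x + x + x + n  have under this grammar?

8

Parse trees for x + x + x + n:
  [B [Q x + [Q x + [Q x + [Q n]]]]]
  [B [B [Q [P x]]] + [Q x + [Q x + [Q n]]]]
  [B [B [Q x + [Q [P x]]]] + [Q x + [Q n]]]
  [B [B [B [Q [P x]]] + [Q [P x]]] + [Q x + [Q n]]]
  [B [B [Q x + [Q x + [Q [P x]]]]] + [Q n]]
  [B [B [B [Q [P x]]] + [Q x + [Q [P x]]]] + [Q n]]
  [B [B [B [Q x + [Q [P x]]]] + [Q [P x]]] + [Q n]]
  [B [B [B [B [Q [P x]]] + [Q [P x]]] + [Q [P x]]] + [Q n]]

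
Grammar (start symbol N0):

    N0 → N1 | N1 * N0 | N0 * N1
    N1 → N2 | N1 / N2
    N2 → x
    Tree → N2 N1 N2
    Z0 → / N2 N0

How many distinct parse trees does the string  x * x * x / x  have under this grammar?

Parse trees for x * x * x / x:
  [N0 [N1 [N2 x]] * [N0 [N1 [N2 x]] * [N0 [N1 [N1 [N2 x]] / [N2 x]]]]]
  [N0 [N1 [N2 x]] * [N0 [N0 [N1 [N2 x]]] * [N1 [N1 [N2 x]] / [N2 x]]]]
  [N0 [N0 [N1 [N2 x]] * [N0 [N1 [N2 x]]]] * [N1 [N1 [N2 x]] / [N2 x]]]
  [N0 [N0 [N0 [N1 [N2 x]]] * [N1 [N2 x]]] * [N1 [N1 [N2 x]] / [N2 x]]]

4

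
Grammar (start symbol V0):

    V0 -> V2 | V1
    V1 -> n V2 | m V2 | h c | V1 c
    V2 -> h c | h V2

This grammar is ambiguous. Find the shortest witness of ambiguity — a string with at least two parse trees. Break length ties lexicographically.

h c

length 2: h c has 2 parse trees

Two derivations of h c:
  V0 ⇒ V2 ⇒ h c
  V0 ⇒ V1 ⇒ h c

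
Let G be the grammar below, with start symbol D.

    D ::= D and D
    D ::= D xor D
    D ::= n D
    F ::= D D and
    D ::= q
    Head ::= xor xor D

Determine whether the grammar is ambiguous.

Witness: n q and q

Derivation 1: D ⇒ D and D ⇒ n D and D ⇒ n q and D ⇒ n q and q
Derivation 2: D ⇒ n D ⇒ n D and D ⇒ n q and D ⇒ n q and q

Two distinct leftmost derivations for the same string.

Ambiguous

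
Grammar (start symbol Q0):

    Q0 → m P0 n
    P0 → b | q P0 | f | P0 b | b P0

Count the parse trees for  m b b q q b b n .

Parse trees for m b b q q b b n:
  [Q0 m [P0 [P0 b [P0 b [P0 q [P0 q [P0 b]]]]] b] n]
  [Q0 m [P0 b [P0 [P0 b [P0 q [P0 q [P0 b]]]] b]] n]
  [Q0 m [P0 b [P0 b [P0 q [P0 q [P0 [P0 b] b]]]]] n]
  [Q0 m [P0 b [P0 b [P0 q [P0 q [P0 b [P0 b]]]]]] n]
  [Q0 m [P0 b [P0 b [P0 q [P0 [P0 q [P0 b]] b]]]] n]
  [Q0 m [P0 b [P0 b [P0 [P0 q [P0 q [P0 b]]] b]]] n]

6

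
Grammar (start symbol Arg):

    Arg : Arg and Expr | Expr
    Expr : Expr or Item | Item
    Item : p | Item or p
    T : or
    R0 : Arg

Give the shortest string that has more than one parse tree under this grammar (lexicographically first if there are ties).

p or p

length 1: no string has ≥2 trees
length 3: p or p has 2 parse trees

Two derivations of p or p:
  Arg ⇒ Expr ⇒ Expr or Item ⇒ Item or Item ⇒ p or Item ⇒ p or p
  Arg ⇒ Expr ⇒ Item ⇒ Item or p ⇒ p or p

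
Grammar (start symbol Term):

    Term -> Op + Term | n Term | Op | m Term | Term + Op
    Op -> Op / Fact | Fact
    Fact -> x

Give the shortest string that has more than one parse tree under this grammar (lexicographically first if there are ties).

length 1: no string has ≥2 trees
length 2: no string has ≥2 trees
length 3: x + x has 2 parse trees

Two derivations of x + x:
  Term ⇒ Op + Term ⇒ Fact + Term ⇒ x + Term ⇒ x + Op ⇒ x + Fact ⇒ x + x
  Term ⇒ Term + Op ⇒ Op + Op ⇒ Fact + Op ⇒ x + Op ⇒ x + Fact ⇒ x + x

x + x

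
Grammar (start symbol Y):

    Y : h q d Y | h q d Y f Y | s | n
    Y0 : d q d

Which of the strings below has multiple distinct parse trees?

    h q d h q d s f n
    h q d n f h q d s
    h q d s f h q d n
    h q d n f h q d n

h q d h q d s f n: 2 trees
h q d n f h q d s: 1 tree
h q d s f h q d n: 1 tree
h q d n f h q d n: 1 tree

h q d h q d s f n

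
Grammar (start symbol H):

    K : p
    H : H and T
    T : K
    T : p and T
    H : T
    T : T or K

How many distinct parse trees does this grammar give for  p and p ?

2

Parse trees for p and p:
  [H [H [T [K p]]] and [T [K p]]]
  [H [T p and [T [K p]]]]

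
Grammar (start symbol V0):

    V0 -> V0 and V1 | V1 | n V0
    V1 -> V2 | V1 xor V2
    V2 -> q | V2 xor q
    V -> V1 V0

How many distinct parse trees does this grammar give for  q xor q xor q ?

Parse trees for q xor q xor q:
  [V0 [V1 [V2 [V2 [V2 q] xor q] xor q]]]
  [V0 [V1 [V1 [V2 q]] xor [V2 [V2 q] xor q]]]
  [V0 [V1 [V1 [V2 [V2 q] xor q]] xor [V2 q]]]
  [V0 [V1 [V1 [V1 [V2 q]] xor [V2 q]] xor [V2 q]]]

4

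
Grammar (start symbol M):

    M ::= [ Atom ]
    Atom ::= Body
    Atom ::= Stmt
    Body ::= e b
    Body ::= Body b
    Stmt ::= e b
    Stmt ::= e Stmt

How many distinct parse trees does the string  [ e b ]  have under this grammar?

Parse trees for [ e b ]:
  [M [ [Atom [Body e b]] ]]
  [M [ [Atom [Stmt e b]] ]]

2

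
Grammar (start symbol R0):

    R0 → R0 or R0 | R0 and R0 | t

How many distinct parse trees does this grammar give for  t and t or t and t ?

5

Parse trees for t and t or t and t:
  [R0 [R0 [R0 t] and [R0 t]] or [R0 [R0 t] and [R0 t]]]
  [R0 [R0 t] and [R0 [R0 t] or [R0 [R0 t] and [R0 t]]]]
  [R0 [R0 t] and [R0 [R0 [R0 t] or [R0 t]] and [R0 t]]]
  [R0 [R0 [R0 [R0 t] and [R0 t]] or [R0 t]] and [R0 t]]
  [R0 [R0 [R0 t] and [R0 [R0 t] or [R0 t]]] and [R0 t]]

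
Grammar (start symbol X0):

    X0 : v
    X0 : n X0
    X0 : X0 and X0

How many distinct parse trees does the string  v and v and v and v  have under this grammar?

5

Parse trees for v and v and v and v:
  [X0 [X0 v] and [X0 [X0 v] and [X0 [X0 v] and [X0 v]]]]
  [X0 [X0 v] and [X0 [X0 [X0 v] and [X0 v]] and [X0 v]]]
  [X0 [X0 [X0 v] and [X0 v]] and [X0 [X0 v] and [X0 v]]]
  [X0 [X0 [X0 v] and [X0 [X0 v] and [X0 v]]] and [X0 v]]
  [X0 [X0 [X0 [X0 v] and [X0 v]] and [X0 v]] and [X0 v]]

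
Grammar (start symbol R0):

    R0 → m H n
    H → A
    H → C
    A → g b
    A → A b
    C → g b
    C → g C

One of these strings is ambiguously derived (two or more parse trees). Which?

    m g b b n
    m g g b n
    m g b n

m g b n

m g b b n: 1 tree
m g g b n: 1 tree
m g b n: 2 trees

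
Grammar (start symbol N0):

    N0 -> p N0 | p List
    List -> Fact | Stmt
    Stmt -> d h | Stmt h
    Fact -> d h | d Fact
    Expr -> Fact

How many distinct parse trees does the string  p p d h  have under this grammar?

2

Parse trees for p p d h:
  [N0 p [N0 p [List [Fact d h]]]]
  [N0 p [N0 p [List [Stmt d h]]]]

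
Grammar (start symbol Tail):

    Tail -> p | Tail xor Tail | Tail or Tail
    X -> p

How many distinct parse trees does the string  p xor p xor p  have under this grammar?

Parse trees for p xor p xor p:
  [Tail [Tail p] xor [Tail [Tail p] xor [Tail p]]]
  [Tail [Tail [Tail p] xor [Tail p]] xor [Tail p]]

2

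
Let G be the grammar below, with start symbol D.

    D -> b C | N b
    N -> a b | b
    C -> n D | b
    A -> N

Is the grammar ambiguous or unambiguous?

Ambiguous

Witness: b b

Derivation 1: D ⇒ b C ⇒ b b
Derivation 2: D ⇒ N b ⇒ b b

Two distinct leftmost derivations for the same string.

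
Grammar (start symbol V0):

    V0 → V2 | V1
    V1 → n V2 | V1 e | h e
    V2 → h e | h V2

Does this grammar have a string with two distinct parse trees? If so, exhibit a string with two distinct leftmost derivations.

Ambiguous

Witness: h e

Derivation 1: V0 ⇒ V2 ⇒ h e
Derivation 2: V0 ⇒ V1 ⇒ h e

Two distinct leftmost derivations for the same string.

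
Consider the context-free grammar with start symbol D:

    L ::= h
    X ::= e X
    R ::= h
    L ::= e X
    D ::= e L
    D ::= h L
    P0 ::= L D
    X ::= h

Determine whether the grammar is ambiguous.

Only D, L, X are reachable from D; ignoring the rest: Restricted to the reachable nonterminals, every rule has the form A → t or A → t B, and no two rules for the same A share a first terminal. The grammar encodes a DFA — one run per string.

Unambiguous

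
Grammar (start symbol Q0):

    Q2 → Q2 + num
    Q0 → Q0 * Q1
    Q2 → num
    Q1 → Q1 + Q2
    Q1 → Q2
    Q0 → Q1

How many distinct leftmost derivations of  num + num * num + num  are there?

Parse trees for num + num * num + num:
  [Q0 [Q0 [Q1 [Q1 [Q2 num]] + [Q2 num]]] * [Q1 [Q1 [Q2 num]] + [Q2 num]]]
  [Q0 [Q0 [Q1 [Q1 [Q2 num]] + [Q2 num]]] * [Q1 [Q2 [Q2 num] + num]]]
  [Q0 [Q0 [Q1 [Q2 [Q2 num] + num]]] * [Q1 [Q1 [Q2 num]] + [Q2 num]]]
  [Q0 [Q0 [Q1 [Q2 [Q2 num] + num]]] * [Q1 [Q2 [Q2 num] + num]]]

4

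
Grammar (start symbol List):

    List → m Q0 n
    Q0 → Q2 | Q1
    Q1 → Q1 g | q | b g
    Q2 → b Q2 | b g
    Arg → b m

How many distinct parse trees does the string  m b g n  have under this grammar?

2

Parse trees for m b g n:
  [List m [Q0 [Q2 b g]] n]
  [List m [Q0 [Q1 b g]] n]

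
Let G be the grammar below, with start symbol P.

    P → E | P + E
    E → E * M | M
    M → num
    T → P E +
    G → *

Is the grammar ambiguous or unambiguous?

Only P, E, M are reachable from P; ignoring the rest: This is a standard precedence ladder (P over E over M), with each level left-recursive on its own operator ('+' at P, '*' at E). That structure is LR(1), hence unambiguous.

Unambiguous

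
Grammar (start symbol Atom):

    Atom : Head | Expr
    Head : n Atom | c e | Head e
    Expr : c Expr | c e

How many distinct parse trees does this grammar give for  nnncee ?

Parse trees for nnncee:
  [Atom [Head n [Atom [Head n [Atom [Head n [Atom [Head [Head c e] e]]]]]]]]
  [Atom [Head n [Atom [Head n [Atom [Head [Head n [Atom [Head c e]]] e]]]]]]
  [Atom [Head n [Atom [Head n [Atom [Head [Head n [Atom [Expr c e]]] e]]]]]]
  [Atom [Head n [Atom [Head [Head n [Atom [Head n [Atom [Head c e]]]]] e]]]]
  [Atom [Head n [Atom [Head [Head n [Atom [Head n [Atom [Expr c e]]]]] e]]]]
  [Atom [Head [Head n [Atom [Head n [Atom [Head n [Atom [Head c e]]]]]]] e]]
  [Atom [Head [Head n [Atom [Head n [Atom [Head n [Atom [Expr c e]]]]]]] e]]

7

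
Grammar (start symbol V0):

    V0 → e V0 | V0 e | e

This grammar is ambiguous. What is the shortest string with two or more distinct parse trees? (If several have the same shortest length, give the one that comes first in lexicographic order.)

length 1: no string has ≥2 trees
length 2: e e has 2 parse trees

Two derivations of e e:
  V0 ⇒ e V0 ⇒ e e
  V0 ⇒ V0 e ⇒ e e

e e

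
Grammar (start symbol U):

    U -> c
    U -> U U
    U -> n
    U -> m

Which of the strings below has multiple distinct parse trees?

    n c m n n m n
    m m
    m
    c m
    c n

n c m n n m n

n c m n n m n: 132 trees
m m: 1 tree
m: 1 tree
c m: 1 tree
c n: 1 tree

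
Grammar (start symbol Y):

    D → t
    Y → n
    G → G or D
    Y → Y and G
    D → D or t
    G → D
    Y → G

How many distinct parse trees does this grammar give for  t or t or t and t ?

4

Parse trees for t or t or t and t:
  [Y [Y [G [G [D t]] or [D [D t] or t]]] and [G [D t]]]
  [Y [Y [G [G [G [D t]] or [D t]] or [D t]]] and [G [D t]]]
  [Y [Y [G [G [D [D t] or t]] or [D t]]] and [G [D t]]]
  [Y [Y [G [D [D [D t] or t] or t]]] and [G [D t]]]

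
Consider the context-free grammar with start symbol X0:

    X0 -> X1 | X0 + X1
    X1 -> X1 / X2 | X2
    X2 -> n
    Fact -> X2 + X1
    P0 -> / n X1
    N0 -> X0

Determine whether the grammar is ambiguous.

(Fact, P0, N0 are unreachable from X0, so their rules don't affect L(X0).) The grammar is stratified — X0 handles '+' (left-recursive), X1 handles '/', X2 atoms. Each operator has a fixed associativity and precedence level, so every string has one parse.

Unambiguous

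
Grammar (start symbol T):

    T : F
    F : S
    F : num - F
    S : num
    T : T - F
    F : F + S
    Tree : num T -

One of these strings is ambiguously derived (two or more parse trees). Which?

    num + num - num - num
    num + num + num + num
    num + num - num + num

num + num - num - num: 2 trees
num + num + num + num: 1 tree
num + num - num + num: 1 tree

num + num - num - num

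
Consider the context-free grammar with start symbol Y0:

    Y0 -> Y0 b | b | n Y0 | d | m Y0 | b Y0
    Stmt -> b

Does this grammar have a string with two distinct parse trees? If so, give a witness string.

Witness: b b

Derivation 1: Y0 ⇒ Y0 b ⇒ b b
Derivation 2: Y0 ⇒ b Y0 ⇒ b b

Two distinct leftmost derivations for the same string.

Ambiguous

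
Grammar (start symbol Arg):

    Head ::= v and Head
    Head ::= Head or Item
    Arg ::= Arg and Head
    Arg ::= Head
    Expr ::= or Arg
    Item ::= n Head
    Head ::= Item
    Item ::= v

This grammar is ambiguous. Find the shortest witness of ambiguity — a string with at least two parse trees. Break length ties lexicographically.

length 1: no string has ≥2 trees
length 2: no string has ≥2 trees
length 3: v and v has 2 parse trees

Two derivations of v and v:
  Arg ⇒ Arg and Head ⇒ Head and Head ⇒ Item and Head ⇒ v and Head ⇒ v and Item ⇒ v and v
  Arg ⇒ Head ⇒ v and Head ⇒ v and Item ⇒ v and v

v and v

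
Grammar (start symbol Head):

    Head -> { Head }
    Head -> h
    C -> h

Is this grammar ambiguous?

Unambiguous

(C is unreachable from Head, so its rules don't affect L(Head).) L(Head) is { openⁿ atom closeⁿ : n ≥ 0 }. The bracket depth fixes n, and the derivation is forced at every step.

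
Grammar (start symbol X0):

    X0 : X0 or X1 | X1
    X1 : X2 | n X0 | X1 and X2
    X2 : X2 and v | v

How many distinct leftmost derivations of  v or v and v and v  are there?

Parse trees for v or v and v and v:
  [X0 [X0 [X1 [X2 v]]] or [X1 [X2 [X2 [X2 v] and v] and v]]]
  [X0 [X0 [X1 [X2 v]]] or [X1 [X1 [X2 v]] and [X2 [X2 v] and v]]]
  [X0 [X0 [X1 [X2 v]]] or [X1 [X1 [X2 [X2 v] and v]] and [X2 v]]]
  [X0 [X0 [X1 [X2 v]]] or [X1 [X1 [X1 [X2 v]] and [X2 v]] and [X2 v]]]

4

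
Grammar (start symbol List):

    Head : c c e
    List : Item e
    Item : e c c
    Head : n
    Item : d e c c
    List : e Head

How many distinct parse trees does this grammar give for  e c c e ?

Parse trees for e c c e:
  [List [Item e c c] e]
  [List e [Head c c e]]

2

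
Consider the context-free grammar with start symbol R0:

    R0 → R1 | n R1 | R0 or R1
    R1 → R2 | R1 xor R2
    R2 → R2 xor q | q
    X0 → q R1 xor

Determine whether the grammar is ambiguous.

Ambiguous

Witness: q xor q

Derivation 1: R0 ⇒ R1 ⇒ R2 ⇒ R2 xor q ⇒ q xor q
Derivation 2: R0 ⇒ R1 ⇒ R1 xor R2 ⇒ R2 xor R2 ⇒ q xor R2 ⇒ q xor q

Two distinct leftmost derivations for the same string.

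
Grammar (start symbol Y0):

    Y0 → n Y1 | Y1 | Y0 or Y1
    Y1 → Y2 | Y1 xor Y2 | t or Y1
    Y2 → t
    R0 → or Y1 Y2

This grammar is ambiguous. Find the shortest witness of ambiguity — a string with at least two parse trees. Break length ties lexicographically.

t or t

length 1: no string has ≥2 trees
length 2: no string has ≥2 trees
length 3: t or t has 2 parse trees

Two derivations of t or t:
  Y0 ⇒ Y1 ⇒ t or Y1 ⇒ t or Y2 ⇒ t or t
  Y0 ⇒ Y0 or Y1 ⇒ Y1 or Y1 ⇒ Y2 or Y1 ⇒ t or Y1 ⇒ t or Y2 ⇒ t or t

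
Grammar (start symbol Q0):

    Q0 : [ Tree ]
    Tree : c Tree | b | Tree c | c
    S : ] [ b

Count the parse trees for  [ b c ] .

1

Parse trees for [ b c ]:
  [Q0 [ [Tree [Tree b] c] ]]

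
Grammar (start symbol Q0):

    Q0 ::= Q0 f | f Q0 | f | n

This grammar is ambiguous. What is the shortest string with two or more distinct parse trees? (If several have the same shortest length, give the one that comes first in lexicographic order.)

f f

length 1: no string has ≥2 trees
length 2: f f has 2 parse trees

Two derivations of f f:
  Q0 ⇒ Q0 f ⇒ f f
  Q0 ⇒ f Q0 ⇒ f f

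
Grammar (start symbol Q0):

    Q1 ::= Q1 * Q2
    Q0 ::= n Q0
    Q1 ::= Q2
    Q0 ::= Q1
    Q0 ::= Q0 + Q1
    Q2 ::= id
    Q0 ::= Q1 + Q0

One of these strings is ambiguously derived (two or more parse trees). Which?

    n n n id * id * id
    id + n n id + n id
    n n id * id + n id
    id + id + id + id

n n n id * id * id: 1 tree
id + n n id + n id: 1 tree
n n id * id + n id: 1 tree
id + id + id + id: 8 trees

id + id + id + id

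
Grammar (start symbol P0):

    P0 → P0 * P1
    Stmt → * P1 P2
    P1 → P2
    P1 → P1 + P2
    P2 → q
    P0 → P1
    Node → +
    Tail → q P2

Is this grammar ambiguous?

Unambiguous

(Stmt, Node, Tail are unreachable from P0, so their rules don't affect L(P0).) This is a standard precedence ladder (P0 over P1 over P2), with each level left-recursive on its own operator ('*' at P0, '+' at P1). That structure is LR(1), hence unambiguous.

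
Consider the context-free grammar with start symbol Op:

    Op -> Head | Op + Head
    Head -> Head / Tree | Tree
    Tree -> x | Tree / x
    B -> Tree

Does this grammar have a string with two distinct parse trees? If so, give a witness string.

Ambiguous

Witness: x / x

Derivation 1: Op ⇒ Head ⇒ Head / Tree ⇒ Tree / Tree ⇒ x / Tree ⇒ x / x
Derivation 2: Op ⇒ Head ⇒ Tree ⇒ Tree / x ⇒ x / x

Two distinct leftmost derivations for the same string.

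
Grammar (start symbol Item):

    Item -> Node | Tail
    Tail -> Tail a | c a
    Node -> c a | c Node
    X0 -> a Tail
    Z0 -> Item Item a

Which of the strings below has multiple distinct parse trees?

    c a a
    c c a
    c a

c a

c a a: 1 tree
c c a: 1 tree
c a: 2 trees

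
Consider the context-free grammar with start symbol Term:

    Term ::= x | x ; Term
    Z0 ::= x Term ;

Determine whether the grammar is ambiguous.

(Z0 is unreachable from Term, so its rules don't affect L(Term).) Right-recursive list with a separator: after each atom, whether the separator follows determines the rule. One parse per string.

Unambiguous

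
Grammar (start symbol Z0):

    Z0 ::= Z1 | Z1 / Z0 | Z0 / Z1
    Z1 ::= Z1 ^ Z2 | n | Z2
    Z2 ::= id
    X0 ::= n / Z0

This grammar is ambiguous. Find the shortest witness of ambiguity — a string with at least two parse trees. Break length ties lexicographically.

length 1: no string has ≥2 trees
length 3: id / id has 2 parse trees

Two derivations of id / id:
  Z0 ⇒ Z1 / Z0 ⇒ Z2 / Z0 ⇒ id / Z0 ⇒ id / Z1 ⇒ id / Z2 ⇒ id / id
  Z0 ⇒ Z0 / Z1 ⇒ Z1 / Z1 ⇒ Z2 / Z1 ⇒ id / Z1 ⇒ id / Z2 ⇒ id / id

id / id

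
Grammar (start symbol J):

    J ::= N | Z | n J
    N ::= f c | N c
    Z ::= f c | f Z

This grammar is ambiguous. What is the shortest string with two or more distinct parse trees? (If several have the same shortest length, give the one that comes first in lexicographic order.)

f c

length 2: f c has 2 parse trees

Two derivations of f c:
  J ⇒ N ⇒ f c
  J ⇒ Z ⇒ f c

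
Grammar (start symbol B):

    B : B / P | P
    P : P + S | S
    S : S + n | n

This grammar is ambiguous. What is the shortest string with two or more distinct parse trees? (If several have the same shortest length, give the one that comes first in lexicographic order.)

length 1: no string has ≥2 trees
length 3: n + n has 2 parse trees

Two derivations of n + n:
  B ⇒ P ⇒ P + S ⇒ S + S ⇒ n + S ⇒ n + n
  B ⇒ P ⇒ S ⇒ S + n ⇒ n + n

n + n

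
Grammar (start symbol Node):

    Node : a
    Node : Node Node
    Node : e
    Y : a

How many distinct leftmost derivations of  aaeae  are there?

14

Parse trees for aaeae (showing first 6 of 14):
  [Node [Node a] [Node [Node a] [Node [Node e] [Node [Node a] [Node e]]]]]
  [Node [Node a] [Node [Node a] [Node [Node [Node e] [Node a]] [Node e]]]]
  [Node [Node a] [Node [Node [Node a] [Node e]] [Node [Node a] [Node e]]]]
  [Node [Node a] [Node [Node [Node a] [Node [Node e] [Node a]]] [Node e]]]
  [Node [Node a] [Node [Node [Node [Node a] [Node e]] [Node a]] [Node e]]]
  [Node [Node [Node a] [Node a]] [Node [Node e] [Node [Node a] [Node e]]]]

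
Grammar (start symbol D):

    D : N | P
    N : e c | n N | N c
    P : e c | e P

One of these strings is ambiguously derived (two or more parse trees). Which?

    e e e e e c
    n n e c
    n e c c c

e e e e e c: 1 tree
n n e c: 1 tree
n e c c c: 3 trees

n e c c c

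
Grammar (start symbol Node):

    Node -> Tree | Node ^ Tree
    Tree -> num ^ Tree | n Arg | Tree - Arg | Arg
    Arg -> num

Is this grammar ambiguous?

Witness: num ^ num

Derivation 1: Node ⇒ Tree ⇒ num ^ Tree ⇒ num ^ Arg ⇒ num ^ num
Derivation 2: Node ⇒ Node ^ Tree ⇒ Tree ^ Tree ⇒ Arg ^ Tree ⇒ num ^ Tree ⇒ num ^ Arg ⇒ num ^ num

Two distinct leftmost derivations for the same string.

Ambiguous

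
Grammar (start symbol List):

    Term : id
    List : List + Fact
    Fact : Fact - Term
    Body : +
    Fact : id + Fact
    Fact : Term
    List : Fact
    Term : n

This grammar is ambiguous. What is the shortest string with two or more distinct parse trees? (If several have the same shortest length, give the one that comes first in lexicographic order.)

id + id

length 1: no string has ≥2 trees
length 3: id + id has 2 parse trees

Two derivations of id + id:
  List ⇒ List + Fact ⇒ Fact + Fact ⇒ Term + Fact ⇒ id + Fact ⇒ id + Term ⇒ id + id
  List ⇒ Fact ⇒ id + Fact ⇒ id + Term ⇒ id + id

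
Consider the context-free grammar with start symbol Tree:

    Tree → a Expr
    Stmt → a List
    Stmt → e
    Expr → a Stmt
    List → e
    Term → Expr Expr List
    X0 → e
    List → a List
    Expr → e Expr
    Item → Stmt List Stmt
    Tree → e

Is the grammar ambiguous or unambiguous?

Only Tree, Expr, Stmt, List are reachable from Tree; ignoring the rest: The reachable rules are right-linear with at most one rule per (nonterminal, next-terminal) pair. Each input token forces the next rule, so parsing is deterministic.

Unambiguous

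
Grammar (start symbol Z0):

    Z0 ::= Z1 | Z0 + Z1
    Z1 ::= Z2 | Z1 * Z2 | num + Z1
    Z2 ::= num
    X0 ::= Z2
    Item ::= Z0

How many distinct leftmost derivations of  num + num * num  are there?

3

Parse trees for num + num * num:
  [Z0 [Z1 [Z1 num + [Z1 [Z2 num]]] * [Z2 num]]]
  [Z0 [Z1 num + [Z1 [Z1 [Z2 num]] * [Z2 num]]]]
  [Z0 [Z0 [Z1 [Z2 num]]] + [Z1 [Z1 [Z2 num]] * [Z2 num]]]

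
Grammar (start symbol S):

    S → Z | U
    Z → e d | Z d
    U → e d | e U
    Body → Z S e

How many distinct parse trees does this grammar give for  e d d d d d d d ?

Parse trees for e d d d d d d d:
  [S [Z [Z [Z [Z [Z [Z [Z e d] d] d] d] d] d] d]]

1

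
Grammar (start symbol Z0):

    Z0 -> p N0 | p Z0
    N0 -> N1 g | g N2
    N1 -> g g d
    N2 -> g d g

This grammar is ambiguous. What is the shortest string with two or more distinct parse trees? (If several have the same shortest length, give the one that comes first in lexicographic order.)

p g g d g

length 5: p g g d g has 2 parse trees

Two derivations of p g g d g:
  Z0 ⇒ p N0 ⇒ p N1 g ⇒ p g g d g
  Z0 ⇒ p N0 ⇒ p g N2 ⇒ p g g d g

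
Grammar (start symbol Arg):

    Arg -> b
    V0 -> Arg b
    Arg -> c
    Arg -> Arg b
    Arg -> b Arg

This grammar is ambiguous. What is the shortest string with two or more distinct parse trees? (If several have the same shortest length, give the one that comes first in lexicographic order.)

length 1: no string has ≥2 trees
length 2: b b has 2 parse trees

Two derivations of b b:
  Arg ⇒ Arg b ⇒ b b
  Arg ⇒ b Arg ⇒ b b

b b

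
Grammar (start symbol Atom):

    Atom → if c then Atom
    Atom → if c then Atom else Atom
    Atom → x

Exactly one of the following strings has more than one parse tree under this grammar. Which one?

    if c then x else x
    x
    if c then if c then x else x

if c then if c then x else x

if c then x else x: 1 tree
x: 1 tree
if c then if c then x else x: 2 trees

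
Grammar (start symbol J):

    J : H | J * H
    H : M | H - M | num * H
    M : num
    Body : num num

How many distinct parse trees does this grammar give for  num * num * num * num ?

Parse trees for num * num * num * num:
  [J [H num * [H num * [H num * [H [M num]]]]]]
  [J [J [H [M num]]] * [H num * [H num * [H [M num]]]]]
  [J [J [H num * [H [M num]]]] * [H num * [H [M num]]]]
  [J [J [J [H [M num]]] * [H [M num]]] * [H num * [H [M num]]]]
  [J [J [H num * [H num * [H [M num]]]]] * [H [M num]]]
  [J [J [J [H [M num]]] * [H num * [H [M num]]]] * [H [M num]]]
  [J [J [J [H num * [H [M num]]]] * [H [M num]]] * [H [M num]]]
  [J [J [J [J [H [M num]]] * [H [M num]]] * [H [M num]]] * [H [M num]]]

8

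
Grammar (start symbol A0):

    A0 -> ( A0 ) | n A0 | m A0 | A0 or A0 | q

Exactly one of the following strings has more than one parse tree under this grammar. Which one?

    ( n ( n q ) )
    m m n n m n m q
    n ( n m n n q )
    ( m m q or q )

( m m q or q )

( n ( n q ) ): 1 tree
m m n n m n m q: 1 tree
n ( n m n n q ): 1 tree
( m m q or q ): 3 trees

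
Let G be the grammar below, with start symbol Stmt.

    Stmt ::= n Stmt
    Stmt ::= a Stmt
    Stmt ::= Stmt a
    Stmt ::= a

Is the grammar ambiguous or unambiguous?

Witness: a a

Derivation 1: Stmt ⇒ a Stmt ⇒ a a
Derivation 2: Stmt ⇒ Stmt a ⇒ a a

Two distinct leftmost derivations for the same string.

Ambiguous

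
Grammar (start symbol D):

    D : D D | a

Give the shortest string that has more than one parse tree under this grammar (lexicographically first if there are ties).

a a a

length 1: no string has ≥2 trees
length 2: no string has ≥2 trees
length 3: a a a has 2 parse trees

Two derivations of a a a:
  D ⇒ D D ⇒ D D D ⇒ a D D ⇒ a a D ⇒ a a a
  D ⇒ D D ⇒ a D ⇒ a D D ⇒ a a D ⇒ a a a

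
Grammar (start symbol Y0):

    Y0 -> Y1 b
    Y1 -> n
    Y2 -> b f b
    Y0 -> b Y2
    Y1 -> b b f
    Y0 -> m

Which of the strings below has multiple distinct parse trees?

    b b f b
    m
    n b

b b f b: 2 trees
m: 1 tree
n b: 1 tree

b b f b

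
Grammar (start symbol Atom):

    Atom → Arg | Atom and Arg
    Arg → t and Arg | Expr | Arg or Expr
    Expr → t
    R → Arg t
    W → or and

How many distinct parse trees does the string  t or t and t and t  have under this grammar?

Parse trees for t or t and t and t:
  [Atom [Atom [Arg [Arg [Expr t]] or [Expr t]]] and [Arg t and [Arg [Expr t]]]]
  [Atom [Atom [Atom [Arg [Arg [Expr t]] or [Expr t]]] and [Arg [Expr t]]] and [Arg [Expr t]]]

2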